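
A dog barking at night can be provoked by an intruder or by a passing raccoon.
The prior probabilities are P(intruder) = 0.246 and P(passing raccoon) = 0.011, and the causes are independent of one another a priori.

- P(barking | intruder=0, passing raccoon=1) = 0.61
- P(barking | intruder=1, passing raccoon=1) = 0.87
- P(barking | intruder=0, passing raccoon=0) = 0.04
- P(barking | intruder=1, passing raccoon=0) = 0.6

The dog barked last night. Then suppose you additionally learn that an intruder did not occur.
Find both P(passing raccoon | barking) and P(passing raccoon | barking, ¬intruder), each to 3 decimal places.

Enumerate the 4 (intruder, passing raccoon) configurations and weight by the priors:
  P(barking) = 0.04×0.754×0.989 + 0.61×0.754×0.011 + 0.6×0.246×0.989 + 0.87×0.246×0.011
        = 0.029828 + 0.005059 + 0.145976 + 0.002354 = 0.183217
Keeping only the passing raccoon-present terms gives 0.007413, so
  P(passing raccoon | barking) = 0.007413 / 0.183217 ≈ 0.040

Now also conditioning on intruder≠true:
P(barking | ¬intruder) = 0.04·0.989 + 0.61·0.011 = 0.039560 + 0.006710 = 0.046270
The passing raccoon-present share is 0.61·0.011 = 0.006710.
P(passing raccoon | barking, ¬intruder) = 0.006710 / 0.046270 ≈ 0.145

P(passing raccoon | barking) ≈ 0.040; P(passing raccoon | barking, ¬intruder) ≈ 0.145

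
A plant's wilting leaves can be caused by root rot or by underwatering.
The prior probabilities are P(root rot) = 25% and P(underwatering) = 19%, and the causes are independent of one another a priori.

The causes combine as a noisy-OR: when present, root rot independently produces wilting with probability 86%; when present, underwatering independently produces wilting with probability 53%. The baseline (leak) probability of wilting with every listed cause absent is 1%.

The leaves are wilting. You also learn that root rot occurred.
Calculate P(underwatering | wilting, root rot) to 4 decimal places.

Under noisy-OR, P(wilting | causes) = 1 − (1−0.01)·∏(1−qᵢ) over the active causes.
P(wilting | root rot) = 0.8614×0.81 + 0.934858×0.19 = 0.697734 + 0.177623 = 0.875357
The underwatering-present share is 0.934858×0.19 = 0.177623.
P(underwatering | wilting, root rot) = 0.177623 / 0.875357 ≈ 0.2029

P(underwatering | wilting, root rot) ≈ 0.2029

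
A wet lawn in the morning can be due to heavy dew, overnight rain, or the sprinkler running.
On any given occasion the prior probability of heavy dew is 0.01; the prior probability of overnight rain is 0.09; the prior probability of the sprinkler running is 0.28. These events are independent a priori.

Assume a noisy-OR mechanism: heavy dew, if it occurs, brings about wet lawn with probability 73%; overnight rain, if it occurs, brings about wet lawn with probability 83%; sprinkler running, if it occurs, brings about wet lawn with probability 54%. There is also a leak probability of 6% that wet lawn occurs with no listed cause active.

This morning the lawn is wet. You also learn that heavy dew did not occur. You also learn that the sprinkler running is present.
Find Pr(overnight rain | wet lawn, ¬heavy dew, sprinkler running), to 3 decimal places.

Under noisy-OR, P(wet lawn | causes) = 1 − (1−0.06)·∏(1−qᵢ) over the active causes.
Sum P(wet lawn|·) weighted by the priors over both values of overnight rain:
  P(wet lawn | ¬heavy dew, sprinkler running) = 0.5676×0.91 + 0.926492×0.09
        = 0.516516 + 0.083384 = 0.599900
The terms with overnight rain present sum to 0.083384, so
  P(overnight rain | wet lawn, ¬heavy dew, sprinkler running) = 0.083384 / 0.599900 ≈ 0.139

Pr(overnight rain | wet lawn, ¬heavy dew, sprinkler running) ≈ 0.139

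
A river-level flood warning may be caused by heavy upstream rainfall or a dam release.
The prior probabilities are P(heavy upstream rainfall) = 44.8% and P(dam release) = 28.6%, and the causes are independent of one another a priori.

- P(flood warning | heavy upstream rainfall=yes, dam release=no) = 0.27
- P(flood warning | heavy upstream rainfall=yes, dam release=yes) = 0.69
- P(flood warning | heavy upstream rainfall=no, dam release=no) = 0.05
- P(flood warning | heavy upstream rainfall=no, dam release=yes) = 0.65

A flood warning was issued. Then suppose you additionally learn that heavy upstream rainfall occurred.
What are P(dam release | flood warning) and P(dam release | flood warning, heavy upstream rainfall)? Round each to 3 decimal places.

P(dam release | flood warning) ≈ 0.643; P(dam release | flood warning, heavy upstream rainfall) ≈ 0.506

Weight on dam release=true, given the evidence: 0.102617 + 0.088408 = 0.191025
Normalizer over all consistent configurations: 0.05·0.552·0.714 + 0.65·0.552·0.286 + 0.27·0.448·0.714 + 0.69·0.448·0.286 = 0.297096
P(dam release | flood warning) = 0.191025/0.297096 ≈ 0.643

With the extra evidence:
For the numerator, keep only dam release=true terms: 0.69×0.286 = 0.197340
Normalizer over all consistent configurations: 0.27×0.714 + 0.69×0.286 = 0.390120
P(dam release | flood warning, heavy upstream rainfall) = 0.197340/0.390120 ≈ 0.506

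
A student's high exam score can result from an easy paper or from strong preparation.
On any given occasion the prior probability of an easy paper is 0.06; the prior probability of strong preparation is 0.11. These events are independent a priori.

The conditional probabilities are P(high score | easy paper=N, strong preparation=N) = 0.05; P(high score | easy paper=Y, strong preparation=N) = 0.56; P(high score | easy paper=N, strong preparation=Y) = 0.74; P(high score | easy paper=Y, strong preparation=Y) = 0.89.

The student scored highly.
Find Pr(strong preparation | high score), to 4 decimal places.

Pr(strong preparation | high score) ≈ 0.5346

P(high score) = 0.05×0.94×0.89 + 0.74×0.94×0.11 + 0.56×0.06×0.89 + 0.89×0.06×0.11 = 0.041830 + 0.076516 + 0.029904 + 0.005874 = 0.154124
The strong preparation-present share is 0.076516 + 0.005874 = 0.082390.
So P(strong preparation | high score) = 0.082390/0.154124 ≈ 0.5346.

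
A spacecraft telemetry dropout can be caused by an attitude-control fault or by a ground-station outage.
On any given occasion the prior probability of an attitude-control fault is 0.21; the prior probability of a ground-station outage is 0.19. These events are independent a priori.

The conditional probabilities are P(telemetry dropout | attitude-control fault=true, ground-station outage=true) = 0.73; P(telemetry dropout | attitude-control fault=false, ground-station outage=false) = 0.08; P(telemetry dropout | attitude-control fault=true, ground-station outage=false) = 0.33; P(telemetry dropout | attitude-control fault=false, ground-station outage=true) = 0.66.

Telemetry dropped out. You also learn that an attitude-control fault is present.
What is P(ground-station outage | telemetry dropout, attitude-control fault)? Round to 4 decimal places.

P(telemetry dropout | attitude-control fault) = 0.33·0.81 + 0.73·0.19 = 0.267300 + 0.138700 = 0.406000
Restricting to configurations with ground-station outage present: 0.73·0.19 = 0.138700.
Hence the posterior is 0.138700/0.406000 ≈ 0.3416.

P(ground-station outage | telemetry dropout, attitude-control fault) ≈ 0.3416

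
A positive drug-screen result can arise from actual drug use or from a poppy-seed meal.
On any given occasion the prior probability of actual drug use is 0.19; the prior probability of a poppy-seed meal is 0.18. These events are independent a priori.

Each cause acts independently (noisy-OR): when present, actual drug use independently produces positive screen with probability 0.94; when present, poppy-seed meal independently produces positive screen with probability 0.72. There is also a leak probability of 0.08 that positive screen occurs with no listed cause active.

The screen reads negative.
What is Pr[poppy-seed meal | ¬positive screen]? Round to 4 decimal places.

Pr[poppy-seed meal | ¬positive screen] ≈ 0.0579

Under noisy-OR, P(positive screen | causes) = 1 − (1−0.08)·∏(1−qᵢ) over the active causes.
Sum P(¬positive screen|·) weighted by the priors over the 4 (actual drug use, poppy-seed meal) configurations:
  P(¬positive screen) = 0.92*0.81*0.82 + 0.2576*0.81*0.18 + 0.0552*0.19*0.82 + 0.015456*0.19*0.18
        = 0.611064 + 0.037558 + 0.008600 + 0.000529 = 0.657751
The terms with poppy-seed meal present sum to 0.038087, so
  P(poppy-seed meal | ¬positive screen) = 0.038087 / 0.657751 ≈ 0.0579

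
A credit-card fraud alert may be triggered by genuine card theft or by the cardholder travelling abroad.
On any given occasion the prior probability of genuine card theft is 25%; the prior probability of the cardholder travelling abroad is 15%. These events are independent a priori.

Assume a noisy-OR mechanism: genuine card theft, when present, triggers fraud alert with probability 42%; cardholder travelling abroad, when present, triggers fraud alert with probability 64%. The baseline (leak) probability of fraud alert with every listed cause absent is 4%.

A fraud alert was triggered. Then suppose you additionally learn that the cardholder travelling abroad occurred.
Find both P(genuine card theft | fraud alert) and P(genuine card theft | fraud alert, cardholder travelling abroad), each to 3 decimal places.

Under noisy-OR, P(fraud alert | causes) = 1 − (1−0.04)·∏(1−qᵢ) over the active causes.
P(fraud alert) = 0.04×0.75×0.85 + 0.6544×0.75×0.15 + 0.4432×0.25×0.85 + 0.799552×0.25×0.15 = 0.025500 + 0.073620 + 0.094180 + 0.029983 = 0.223283
Restricting to configurations with genuine card theft present: 0.094180 + 0.029983 = 0.124163.
P(genuine card theft | fraud alert) = 0.124163 / 0.223283 ≈ 0.556

Now condition on the additional information:
Numerator (weight on configurations with genuine card theft): 0.799552*0.25 = 0.199888
The normalizing constant is 0.6544*0.75 + 0.799552*0.25 = 0.690688
Posterior = 0.199888 / 0.690688 ≈ 0.289

P(genuine card theft | fraud alert) ≈ 0.556; P(genuine card theft | fraud alert, cardholder travelling abroad) ≈ 0.289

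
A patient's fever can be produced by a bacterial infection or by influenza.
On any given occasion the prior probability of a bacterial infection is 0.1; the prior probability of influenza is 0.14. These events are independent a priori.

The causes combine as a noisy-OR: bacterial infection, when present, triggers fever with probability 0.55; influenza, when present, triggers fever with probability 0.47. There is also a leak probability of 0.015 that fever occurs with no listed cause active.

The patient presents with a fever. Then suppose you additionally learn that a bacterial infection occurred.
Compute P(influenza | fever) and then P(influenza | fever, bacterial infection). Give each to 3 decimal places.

Under noisy-OR, P(fever | causes) = 1 − (1−0.015)·∏(1−qᵢ) over the active causes.
Sum P(fever|·) weighted by the priors over the 4 (bacterial infection, influenza) configurations:
  P(fever) = 0.015×0.9×0.86 + 0.47795×0.9×0.14 + 0.55675×0.1×0.86 + 0.765077×0.1×0.14
        = 0.011610 + 0.060222 + 0.047880 + 0.010711 = 0.130423
The terms with influenza present sum to 0.070933, so
  P(influenza | fever) = 0.070933 / 0.130423 ≈ 0.544

Now also conditioning on bacterial infection=true:
For the numerator, keep only influenza=true terms: 0.765077·0.14 = 0.107111
Denominator P(fever | bacterial infection): 0.55675·0.86 + 0.765077·0.14 = 0.585916
Posterior = 0.107111 / 0.585916 ≈ 0.183
— bacterial infection explains away the evidence for influenza.

P(influenza | fever) ≈ 0.544; P(influenza | fever, bacterial infection) ≈ 0.183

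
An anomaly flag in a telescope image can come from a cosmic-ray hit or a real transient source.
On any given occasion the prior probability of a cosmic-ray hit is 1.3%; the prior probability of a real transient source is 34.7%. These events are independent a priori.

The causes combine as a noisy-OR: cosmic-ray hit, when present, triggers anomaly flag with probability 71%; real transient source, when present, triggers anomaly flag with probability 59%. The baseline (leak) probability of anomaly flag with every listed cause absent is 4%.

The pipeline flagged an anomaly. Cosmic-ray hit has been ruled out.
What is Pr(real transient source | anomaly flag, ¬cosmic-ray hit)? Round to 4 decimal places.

Pr(real transient source | anomaly flag, ¬cosmic-ray hit) ≈ 0.8896

Under noisy-OR, P(anomaly flag | causes) = 1 − (1−0.04)·∏(1−qᵢ) over the active causes.
P(anomaly flag | ¬cosmic-ray hit) = 0.04*0.653 + 0.6064*0.347 = 0.026120 + 0.210421 = 0.236541
Of this, 0.210421 comes from 0.6064*0.347 (the real transient source=true cases).
So P(real transient source | anomaly flag, ¬cosmic-ray hit) = 0.210421/0.236541 ≈ 0.8896.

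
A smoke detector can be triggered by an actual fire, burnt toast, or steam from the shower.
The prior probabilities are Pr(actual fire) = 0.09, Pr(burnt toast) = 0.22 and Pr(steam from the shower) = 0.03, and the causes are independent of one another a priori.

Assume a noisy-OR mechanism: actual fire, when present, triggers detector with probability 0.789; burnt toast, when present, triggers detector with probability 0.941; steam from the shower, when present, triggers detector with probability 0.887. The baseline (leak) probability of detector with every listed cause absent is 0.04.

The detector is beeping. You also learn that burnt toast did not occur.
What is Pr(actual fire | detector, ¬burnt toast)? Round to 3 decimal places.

Pr(actual fire | detector, ¬burnt toast) ≈ 0.548

Under noisy-OR, P(detector | causes) = 1 − (1−0.04)·∏(1−qᵢ) over the active causes.
Weight on actual fire=true, given the evidence: 0.069617 + 0.002638 = 0.072255
Denominator P(detector | ¬burnt toast): 0.04*0.91*0.97 + 0.89152*0.91*0.03 + 0.79744*0.09*0.97 + 0.977111*0.09*0.03 = 0.131901
P(actual fire | detector, ¬burnt toast) = 0.072255/0.131901 ≈ 0.548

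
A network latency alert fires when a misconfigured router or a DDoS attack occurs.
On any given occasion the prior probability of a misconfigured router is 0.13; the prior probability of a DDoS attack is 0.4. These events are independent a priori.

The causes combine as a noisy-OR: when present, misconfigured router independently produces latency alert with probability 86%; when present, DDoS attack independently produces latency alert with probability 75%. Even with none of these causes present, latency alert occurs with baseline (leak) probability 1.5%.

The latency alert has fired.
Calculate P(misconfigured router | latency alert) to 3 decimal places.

P(misconfigured router | latency alert) ≈ 0.303

Under noisy-OR, P(latency alert | causes) = 1 − (1−0.015)·∏(1−qᵢ) over the active causes.
P(latency alert) = 0.015·0.87·0.6 + 0.75375·0.87·0.4 + 0.8621·0.13·0.6 + 0.965525·0.13·0.4 = 0.007830 + 0.262305 + 0.067244 + 0.050207 = 0.387586
Restricting to configurations with misconfigured router present: 0.067244 + 0.050207 = 0.117451.
So P(misconfigured router | latency alert) = 0.117451/0.387586 ≈ 0.303.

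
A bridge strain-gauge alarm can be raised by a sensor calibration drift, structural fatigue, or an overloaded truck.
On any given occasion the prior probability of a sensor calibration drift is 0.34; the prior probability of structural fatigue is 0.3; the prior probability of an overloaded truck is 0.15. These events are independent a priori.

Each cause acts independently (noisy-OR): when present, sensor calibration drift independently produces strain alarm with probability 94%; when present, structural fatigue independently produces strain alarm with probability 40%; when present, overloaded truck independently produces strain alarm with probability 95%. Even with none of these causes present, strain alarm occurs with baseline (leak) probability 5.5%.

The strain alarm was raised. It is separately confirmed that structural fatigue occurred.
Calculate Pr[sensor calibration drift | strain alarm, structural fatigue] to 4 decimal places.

Pr[sensor calibration drift | strain alarm, structural fatigue] ≈ 0.4933

Under noisy-OR, P(strain alarm | causes) = 1 − (1−0.055)·∏(1−qᵢ) over the active causes.
Weight on sensor calibration drift=true, given the evidence: 0.279168 + 0.050913 = 0.330081
Denominator P(strain alarm | structural fatigue): 0.433×0.66×0.85 + 0.97165×0.66×0.15 + 0.96598×0.34×0.85 + 0.998299×0.34×0.15 = 0.669187
Posterior = 0.330081 / 0.669187 ≈ 0.4933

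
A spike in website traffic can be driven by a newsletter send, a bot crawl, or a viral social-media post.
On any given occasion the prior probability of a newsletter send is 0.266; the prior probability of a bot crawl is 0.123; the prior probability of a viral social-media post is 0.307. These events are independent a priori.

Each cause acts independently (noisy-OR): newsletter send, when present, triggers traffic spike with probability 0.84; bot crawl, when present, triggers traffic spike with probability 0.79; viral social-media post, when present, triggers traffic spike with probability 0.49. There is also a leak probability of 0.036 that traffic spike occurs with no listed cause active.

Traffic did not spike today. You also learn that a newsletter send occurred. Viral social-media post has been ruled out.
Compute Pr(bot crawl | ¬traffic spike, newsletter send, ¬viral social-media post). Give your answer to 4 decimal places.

Pr(bot crawl | ¬traffic spike, newsletter send, ¬viral social-media post) ≈ 0.0286

Under noisy-OR, P(traffic spike | causes) = 1 − (1−0.036)·∏(1−qᵢ) over the active causes.
Enumerate both values of bot crawl and weight by the priors:
  P(¬traffic spike | newsletter send, ¬viral social-media post) = 0.15424*0.877 + 0.03239*0.123
        = 0.135268 + 0.003984 = 0.139252
The terms with bot crawl present sum to 0.003984, so
  P(bot crawl | ¬traffic spike, newsletter send, ¬viral social-media post) = 0.003984 / 0.139252 ≈ 0.0286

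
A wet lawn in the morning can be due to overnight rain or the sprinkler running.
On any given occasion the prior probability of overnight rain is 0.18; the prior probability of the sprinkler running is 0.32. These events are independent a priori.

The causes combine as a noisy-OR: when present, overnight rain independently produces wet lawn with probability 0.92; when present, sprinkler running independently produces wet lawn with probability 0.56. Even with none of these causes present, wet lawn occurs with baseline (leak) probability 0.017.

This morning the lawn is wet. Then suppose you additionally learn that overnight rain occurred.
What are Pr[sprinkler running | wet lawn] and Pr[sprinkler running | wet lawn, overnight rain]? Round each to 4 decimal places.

Under noisy-OR, P(wet lawn | causes) = 1 − (1−0.017)·∏(1−qᵢ) over the active causes.
P(wet lawn) = 0.017·0.82·0.68 + 0.56748·0.82·0.32 + 0.92136·0.18·0.68 + 0.965398·0.18·0.32 = 0.009479 + 0.148907 + 0.112774 + 0.055607 = 0.326767
The sprinkler running-present share is 0.148907 + 0.055607 = 0.204514.
P(sprinkler running | wet lawn) = 0.204514 / 0.326767 ≈ 0.6259

Now condition on the additional information:
For the numerator, keep only sprinkler running=true terms: 0.965398×0.32 = 0.308927
The normalizing constant is 0.92136×0.68 + 0.965398×0.32 = 0.935452
Posterior = 0.308927 / 0.935452 ≈ 0.3302

Pr[sprinkler running | wet lawn] ≈ 0.6259; Pr[sprinkler running | wet lawn, overnight rain] ≈ 0.3302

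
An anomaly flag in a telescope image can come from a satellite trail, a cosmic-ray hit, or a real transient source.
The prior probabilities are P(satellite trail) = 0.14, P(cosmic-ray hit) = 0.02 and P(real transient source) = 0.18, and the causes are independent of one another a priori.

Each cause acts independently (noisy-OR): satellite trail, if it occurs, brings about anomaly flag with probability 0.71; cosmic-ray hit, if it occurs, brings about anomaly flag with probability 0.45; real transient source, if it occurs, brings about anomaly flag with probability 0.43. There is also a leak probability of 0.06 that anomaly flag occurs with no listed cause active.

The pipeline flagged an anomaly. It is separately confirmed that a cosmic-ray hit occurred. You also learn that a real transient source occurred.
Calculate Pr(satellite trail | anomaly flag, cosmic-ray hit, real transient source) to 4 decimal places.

Under noisy-OR, P(anomaly flag | causes) = 1 − (1−0.06)·∏(1−qᵢ) over the active causes.
For the numerator, keep only satellite trail=true terms: 0.91454*0.14 = 0.128036
The normalizing constant is 0.70531*0.86 + 0.91454*0.14 = 0.734603
Posterior = 0.128036 / 0.734603 ≈ 0.1743

Pr(satellite trail | anomaly flag, cosmic-ray hit, real transient source) ≈ 0.1743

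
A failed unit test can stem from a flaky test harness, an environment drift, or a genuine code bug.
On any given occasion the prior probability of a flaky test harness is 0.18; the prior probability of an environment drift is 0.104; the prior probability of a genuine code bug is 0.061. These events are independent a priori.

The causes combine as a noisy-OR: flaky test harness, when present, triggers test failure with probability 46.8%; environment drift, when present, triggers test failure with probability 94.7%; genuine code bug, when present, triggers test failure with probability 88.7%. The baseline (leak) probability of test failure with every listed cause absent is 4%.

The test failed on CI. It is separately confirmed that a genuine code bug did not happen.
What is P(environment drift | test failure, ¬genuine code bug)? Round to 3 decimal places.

P(environment drift | test failure, ¬genuine code bug) ≈ 0.478

Under noisy-OR, P(test failure | causes) = 1 − (1−0.04)·∏(1−qᵢ) over the active causes.
P(test failure | ¬genuine code bug) = 0.04·0.82·0.896 + 0.94912·0.82·0.104 + 0.48928·0.18·0.896 + 0.972932·0.18·0.104 = 0.029389 + 0.080941 + 0.078911 + 0.018213 = 0.207454
Of this, 0.099154 comes from 0.080941 + 0.018213 (the environment drift=true cases).
So P(environment drift | test failure, ¬genuine code bug) = 0.099154/0.207454 ≈ 0.478.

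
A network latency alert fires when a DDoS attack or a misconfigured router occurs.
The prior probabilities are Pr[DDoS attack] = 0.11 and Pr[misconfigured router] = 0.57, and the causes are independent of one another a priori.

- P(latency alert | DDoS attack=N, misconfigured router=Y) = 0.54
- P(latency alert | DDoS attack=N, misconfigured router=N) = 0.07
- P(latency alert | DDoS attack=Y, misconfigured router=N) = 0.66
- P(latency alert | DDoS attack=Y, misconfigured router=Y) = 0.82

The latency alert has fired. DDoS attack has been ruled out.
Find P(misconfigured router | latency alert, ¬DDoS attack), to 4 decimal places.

P(latency alert | ¬DDoS attack) = 0.07·0.43 + 0.54·0.57 = 0.030100 + 0.307800 = 0.337900
Of this, 0.307800 comes from 0.54·0.57 (the misconfigured router=true cases).
Hence the posterior is 0.307800/0.337900 ≈ 0.9109.

P(misconfigured router | latency alert, ¬DDoS attack) ≈ 0.9109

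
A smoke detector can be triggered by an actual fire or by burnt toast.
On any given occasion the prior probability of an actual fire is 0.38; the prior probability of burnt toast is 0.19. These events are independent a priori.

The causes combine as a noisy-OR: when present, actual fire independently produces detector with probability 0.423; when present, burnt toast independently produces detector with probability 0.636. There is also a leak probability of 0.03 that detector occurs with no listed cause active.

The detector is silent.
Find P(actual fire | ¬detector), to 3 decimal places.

P(actual fire | ¬detector) ≈ 0.261

Under noisy-OR, P(detector | causes) = 1 − (1−0.03)·∏(1−qᵢ) over the active causes.
For the numerator, keep only actual fire=true terms: 0.172273 + 0.014709 = 0.186982
Normalizer over all consistent configurations: 0.97·0.62·0.81 + 0.35308·0.62·0.19 + 0.55969·0.38·0.81 + 0.203727·0.38·0.19 = 0.715709
Posterior = 0.186982 / 0.715709 ≈ 0.261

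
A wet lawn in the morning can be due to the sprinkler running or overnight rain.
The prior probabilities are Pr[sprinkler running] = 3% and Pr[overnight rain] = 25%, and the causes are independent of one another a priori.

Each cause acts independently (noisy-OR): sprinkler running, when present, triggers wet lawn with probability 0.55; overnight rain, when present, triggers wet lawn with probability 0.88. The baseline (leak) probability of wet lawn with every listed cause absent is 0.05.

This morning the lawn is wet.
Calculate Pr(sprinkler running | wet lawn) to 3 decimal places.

Under noisy-OR, P(wet lawn | causes) = 1 − (1−0.05)·∏(1−qᵢ) over the active causes.
P(wet lawn) = 0.05·0.97·0.75 + 0.886·0.97·0.25 + 0.5725·0.03·0.75 + 0.9487·0.03·0.25 = 0.036375 + 0.214855 + 0.012881 + 0.007115 = 0.271226
Of this, 0.019996 comes from 0.012881 + 0.007115 (the sprinkler running=true cases).
P(sprinkler running | wet lawn) = 0.019996 / 0.271226 ≈ 0.074

Pr(sprinkler running | wet lawn) ≈ 0.074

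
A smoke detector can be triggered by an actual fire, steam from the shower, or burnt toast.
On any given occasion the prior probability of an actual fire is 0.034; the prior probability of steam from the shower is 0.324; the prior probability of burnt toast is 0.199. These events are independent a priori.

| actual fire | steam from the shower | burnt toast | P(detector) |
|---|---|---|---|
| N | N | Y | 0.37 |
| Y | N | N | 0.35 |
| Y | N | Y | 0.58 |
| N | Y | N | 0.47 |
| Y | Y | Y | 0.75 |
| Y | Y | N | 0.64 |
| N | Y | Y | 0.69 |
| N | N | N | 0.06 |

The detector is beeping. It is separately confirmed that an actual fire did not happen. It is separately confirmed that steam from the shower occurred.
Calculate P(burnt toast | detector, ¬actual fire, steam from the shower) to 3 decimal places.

P(burnt toast | detector, ¬actual fire, steam from the shower) ≈ 0.267

Numerator (weight on configurations with burnt toast): 0.69·0.199 = 0.137310
Denominator P(detector | ¬actual fire, steam from the shower): 0.47·0.801 + 0.69·0.199 = 0.513780
P(burnt toast | detector, ¬actual fire, steam from the shower) = 0.137310/0.513780 ≈ 0.267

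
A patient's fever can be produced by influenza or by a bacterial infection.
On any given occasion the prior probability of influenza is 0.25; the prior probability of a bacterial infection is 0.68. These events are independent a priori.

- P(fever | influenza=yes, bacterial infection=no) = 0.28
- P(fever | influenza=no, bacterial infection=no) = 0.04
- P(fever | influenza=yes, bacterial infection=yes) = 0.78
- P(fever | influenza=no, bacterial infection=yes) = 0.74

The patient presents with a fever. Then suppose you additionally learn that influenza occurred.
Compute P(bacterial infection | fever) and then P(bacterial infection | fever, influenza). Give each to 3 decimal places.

Sum P(fever|·) weighted by the priors over the 4 (influenza, bacterial infection) configurations:
  P(fever) = 0.04*0.75*0.32 + 0.74*0.75*0.68 + 0.28*0.25*0.32 + 0.78*0.25*0.68
        = 0.009600 + 0.377400 + 0.022400 + 0.132600 = 0.542000
Configurations with bacterial infection contribute 0.510000, so
  P(bacterial infection | fever) = 0.510000 / 0.542000 ≈ 0.941

With the extra evidence:
Enumerate both values of bacterial infection and weight by the priors:
  P(fever | influenza) = 0.28·0.32 + 0.78·0.68
        = 0.089600 + 0.530400 = 0.620000
Configurations with bacterial infection contribute 0.530400, so
  P(bacterial infection | fever, influenza) = 0.530400 / 0.620000 ≈ 0.855
Conditioning on influenza lowers the posterior on bacterial infection: the classic explaining-away effect in a common-effect structure.

P(bacterial infection | fever) ≈ 0.941; P(bacterial infection | fever, influenza) ≈ 0.855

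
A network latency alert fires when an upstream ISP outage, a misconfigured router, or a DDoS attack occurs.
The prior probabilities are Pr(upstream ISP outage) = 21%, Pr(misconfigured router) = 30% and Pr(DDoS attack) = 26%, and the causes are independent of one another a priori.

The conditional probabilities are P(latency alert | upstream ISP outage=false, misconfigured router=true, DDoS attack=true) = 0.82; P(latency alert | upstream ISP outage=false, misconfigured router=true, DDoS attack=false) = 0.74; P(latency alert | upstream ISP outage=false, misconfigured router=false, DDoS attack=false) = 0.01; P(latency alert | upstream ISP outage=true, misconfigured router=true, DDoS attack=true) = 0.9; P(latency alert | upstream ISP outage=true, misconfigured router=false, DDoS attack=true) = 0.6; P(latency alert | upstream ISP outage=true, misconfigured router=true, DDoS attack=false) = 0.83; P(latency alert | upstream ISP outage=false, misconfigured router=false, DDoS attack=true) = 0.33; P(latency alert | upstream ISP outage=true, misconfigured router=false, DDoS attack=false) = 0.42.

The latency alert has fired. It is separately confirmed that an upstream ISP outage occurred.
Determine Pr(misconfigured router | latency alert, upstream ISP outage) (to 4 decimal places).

Pr(misconfigured router | latency alert, upstream ISP outage) ≈ 0.4378

Enumerate the 4 (misconfigured router, DDoS attack) configurations and weight by the priors:
  P(latency alert | upstream ISP outage) = 0.42·0.7·0.74 + 0.6·0.7·0.26 + 0.83·0.3·0.74 + 0.9·0.3·0.26
        = 0.217560 + 0.109200 + 0.184260 + 0.070200 = 0.581220
The terms with misconfigured router present sum to 0.254460, so
  P(misconfigured router | latency alert, upstream ISP outage) = 0.254460 / 0.581220 ≈ 0.4378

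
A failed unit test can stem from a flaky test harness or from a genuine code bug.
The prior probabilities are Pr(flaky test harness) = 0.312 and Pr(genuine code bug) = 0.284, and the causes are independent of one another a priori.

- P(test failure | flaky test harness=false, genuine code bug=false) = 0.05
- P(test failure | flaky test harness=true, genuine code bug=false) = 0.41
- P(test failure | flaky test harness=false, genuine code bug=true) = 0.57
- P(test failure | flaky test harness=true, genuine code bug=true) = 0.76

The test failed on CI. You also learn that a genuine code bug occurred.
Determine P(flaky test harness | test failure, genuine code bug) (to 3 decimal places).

Enumerate both values of flaky test harness and weight by the priors:
  P(test failure | genuine code bug) = 0.57×0.688 + 0.76×0.312
        = 0.392160 + 0.237120 = 0.629280
Keeping only the flaky test harness-present terms gives 0.237120, so
  P(flaky test harness | test failure, genuine code bug) = 0.237120 / 0.629280 ≈ 0.377

P(flaky test harness | test failure, genuine code bug) ≈ 0.377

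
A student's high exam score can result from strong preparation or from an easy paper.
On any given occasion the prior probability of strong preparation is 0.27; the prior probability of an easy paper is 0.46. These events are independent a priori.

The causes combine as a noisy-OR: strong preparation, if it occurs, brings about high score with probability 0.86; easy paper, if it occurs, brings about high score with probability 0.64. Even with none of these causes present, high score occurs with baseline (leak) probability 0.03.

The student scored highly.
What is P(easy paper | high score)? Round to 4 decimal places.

Under noisy-OR, P(high score | causes) = 1 − (1−0.03)·∏(1−qᵢ) over the active causes.
Numerator (weight on configurations with easy paper): 0.218539 + 0.118128 = 0.336667
Denominator P(high score): 0.03×0.73×0.54 + 0.6508×0.73×0.46 + 0.8642×0.27×0.54 + 0.951112×0.27×0.46 = 0.474493
Posterior = 0.336667 / 0.474493 ≈ 0.7095

P(easy paper | high score) ≈ 0.7095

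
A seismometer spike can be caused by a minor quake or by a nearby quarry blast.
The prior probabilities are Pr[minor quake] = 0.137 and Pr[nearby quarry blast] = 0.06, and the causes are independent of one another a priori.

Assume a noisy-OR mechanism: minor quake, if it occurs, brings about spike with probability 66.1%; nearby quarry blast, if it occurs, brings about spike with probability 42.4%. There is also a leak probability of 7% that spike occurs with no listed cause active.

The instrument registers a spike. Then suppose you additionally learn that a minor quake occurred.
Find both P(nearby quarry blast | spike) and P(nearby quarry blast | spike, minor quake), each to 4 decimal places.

Under noisy-OR, P(spike | causes) = 1 − (1−0.07)·∏(1−qᵢ) over the active causes.
Weight on nearby quarry blast=true, given the evidence: 0.024042 + 0.006727 = 0.030769
Denominator P(spike): 0.07·0.863·0.94 + 0.46432·0.863·0.06 + 0.68473·0.137·0.94 + 0.818404·0.137·0.06 = 0.175734
Posterior = 0.030769 / 0.175734 ≈ 0.1751

With the extra evidence:
Weight on nearby quarry blast=true, given the evidence: 0.818404·0.06 = 0.049104
Denominator P(spike | minor quake): 0.68473·0.94 + 0.818404·0.06 = 0.692750
Posterior = 0.049104 / 0.692750 ≈ 0.0709
The drop from 0.1751 to 0.0709 is the explaining-away (discounting) effect.

P(nearby quarry blast | spike) ≈ 0.1751; P(nearby quarry blast | spike, minor quake) ≈ 0.0709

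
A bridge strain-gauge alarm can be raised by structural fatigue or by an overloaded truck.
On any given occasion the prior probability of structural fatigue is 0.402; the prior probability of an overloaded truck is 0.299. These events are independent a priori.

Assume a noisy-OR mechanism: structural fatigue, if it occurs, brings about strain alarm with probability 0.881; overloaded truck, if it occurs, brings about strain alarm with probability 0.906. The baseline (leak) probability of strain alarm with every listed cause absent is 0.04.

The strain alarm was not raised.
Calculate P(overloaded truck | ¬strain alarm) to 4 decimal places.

Under noisy-OR, P(strain alarm | causes) = 1 − (1−0.04)·∏(1−qᵢ) over the active causes.
Weight on overloaded truck=true, given the evidence: 0.016135 + 0.001291 = 0.017426
The normalizing constant is 0.96×0.598×0.701 + 0.09024×0.598×0.299 + 0.11424×0.402×0.701 + 0.010739×0.402×0.299 = 0.452049
P(overloaded truck | ¬strain alarm) = 0.017426/0.452049 ≈ 0.0385

P(overloaded truck | ¬strain alarm) ≈ 0.0385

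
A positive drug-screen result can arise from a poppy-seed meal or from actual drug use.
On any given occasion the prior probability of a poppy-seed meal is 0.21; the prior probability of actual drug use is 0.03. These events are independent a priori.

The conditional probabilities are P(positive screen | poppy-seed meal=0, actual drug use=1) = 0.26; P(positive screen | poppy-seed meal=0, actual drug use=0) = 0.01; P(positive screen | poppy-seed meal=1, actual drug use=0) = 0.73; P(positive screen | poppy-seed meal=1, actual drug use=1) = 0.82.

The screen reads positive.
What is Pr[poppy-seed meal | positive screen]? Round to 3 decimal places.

Pr[poppy-seed meal | positive screen] ≈ 0.918

Enumerate the 4 (poppy-seed meal, actual drug use) configurations and weight by the priors:
  P(positive screen) = 0.01·0.79·0.97 + 0.26·0.79·0.03 + 0.73·0.21·0.97 + 0.82·0.21·0.03
        = 0.007663 + 0.006162 + 0.148701 + 0.005166 = 0.167692
Keeping only the poppy-seed meal-present terms gives 0.153867, so
  P(poppy-seed meal | positive screen) = 0.153867 / 0.167692 ≈ 0.918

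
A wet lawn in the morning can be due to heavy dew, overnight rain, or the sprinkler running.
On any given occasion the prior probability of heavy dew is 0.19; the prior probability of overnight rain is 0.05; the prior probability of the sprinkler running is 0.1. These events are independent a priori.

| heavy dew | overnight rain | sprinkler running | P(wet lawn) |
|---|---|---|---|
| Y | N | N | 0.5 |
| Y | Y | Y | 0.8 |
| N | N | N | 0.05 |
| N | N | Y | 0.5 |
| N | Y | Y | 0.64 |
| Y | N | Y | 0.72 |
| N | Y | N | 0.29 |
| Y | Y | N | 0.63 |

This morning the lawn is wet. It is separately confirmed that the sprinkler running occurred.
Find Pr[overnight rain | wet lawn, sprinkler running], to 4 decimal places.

Pr[overnight rain | wet lawn, sprinkler running] ≈ 0.0611

By total probability over the 4 (heavy dew, overnight rain) configurations:
  P(wet lawn | sprinkler running) = 0.5*0.81*0.95 + 0.64*0.81*0.05 + 0.72*0.19*0.95 + 0.8*0.19*0.05
        = 0.384750 + 0.025920 + 0.129960 + 0.007600 = 0.548230
Configurations with overnight rain contribute 0.033520, so
  P(overnight rain | wet lawn, sprinkler running) = 0.033520 / 0.548230 ≈ 0.0611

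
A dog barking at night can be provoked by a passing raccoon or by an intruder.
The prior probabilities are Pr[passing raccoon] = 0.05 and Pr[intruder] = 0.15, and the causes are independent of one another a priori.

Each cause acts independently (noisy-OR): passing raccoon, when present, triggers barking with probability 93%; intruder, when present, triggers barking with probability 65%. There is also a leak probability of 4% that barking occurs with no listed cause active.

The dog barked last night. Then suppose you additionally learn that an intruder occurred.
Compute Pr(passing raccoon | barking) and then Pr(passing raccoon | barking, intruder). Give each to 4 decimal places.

Pr(passing raccoon | barking) ≈ 0.2701; Pr(passing raccoon | barking, intruder) ≈ 0.0718

Under noisy-OR, P(barking | causes) = 1 − (1−0.04)·∏(1−qᵢ) over the active causes.
For the numerator, keep only passing raccoon=true terms: 0.039644 + 0.007324 = 0.046968
The normalizing constant is 0.04*0.95*0.85 + 0.664*0.95*0.15 + 0.9328*0.05*0.85 + 0.97648*0.05*0.15 = 0.173888
Posterior = 0.046968 / 0.173888 ≈ 0.2701

Now also conditioning on intruder=true:
P(barking | intruder) = 0.664×0.95 + 0.97648×0.05 = 0.630800 + 0.048824 = 0.679624
Of this, 0.048824 comes from 0.97648×0.05 (the passing raccoon=true cases).
So P(passing raccoon | barking, intruder) = 0.048824/0.679624 ≈ 0.0718.
This is intercausal reasoning (explaining away): once intruder accounts for the barking, passing raccoon becomes less likely.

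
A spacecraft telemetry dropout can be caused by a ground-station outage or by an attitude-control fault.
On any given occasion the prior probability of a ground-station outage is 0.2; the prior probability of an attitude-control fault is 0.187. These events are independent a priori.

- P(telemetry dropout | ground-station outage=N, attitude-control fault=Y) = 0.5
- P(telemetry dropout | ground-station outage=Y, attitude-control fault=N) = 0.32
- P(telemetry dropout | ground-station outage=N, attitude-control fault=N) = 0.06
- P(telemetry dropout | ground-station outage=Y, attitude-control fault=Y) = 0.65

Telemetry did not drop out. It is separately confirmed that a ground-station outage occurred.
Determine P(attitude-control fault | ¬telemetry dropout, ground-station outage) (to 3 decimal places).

P(attitude-control fault | ¬telemetry dropout, ground-station outage) ≈ 0.106

For the numerator, keep only attitude-control fault=true terms: 0.35×0.187 = 0.065450
Denominator P(¬telemetry dropout | ground-station outage): 0.68×0.813 + 0.35×0.187 = 0.618290
Posterior = 0.065450 / 0.618290 ≈ 0.106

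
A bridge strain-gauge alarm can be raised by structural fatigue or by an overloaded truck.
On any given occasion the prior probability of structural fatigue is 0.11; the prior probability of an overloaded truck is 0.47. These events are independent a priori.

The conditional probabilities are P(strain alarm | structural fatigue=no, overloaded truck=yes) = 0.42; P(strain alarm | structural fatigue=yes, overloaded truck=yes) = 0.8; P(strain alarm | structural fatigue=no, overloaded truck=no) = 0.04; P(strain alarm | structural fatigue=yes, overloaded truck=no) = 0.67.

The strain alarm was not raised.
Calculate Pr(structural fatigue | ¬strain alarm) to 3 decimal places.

P(¬strain alarm) = 0.96*0.89*0.53 + 0.58*0.89*0.47 + 0.33*0.11*0.53 + 0.2*0.11*0.47 = 0.452832 + 0.242614 + 0.019239 + 0.010340 = 0.725025
The structural fatigue-present share is 0.019239 + 0.010340 = 0.029579.
So P(structural fatigue | ¬strain alarm) = 0.029579/0.725025 ≈ 0.041.

Pr(structural fatigue | ¬strain alarm) ≈ 0.041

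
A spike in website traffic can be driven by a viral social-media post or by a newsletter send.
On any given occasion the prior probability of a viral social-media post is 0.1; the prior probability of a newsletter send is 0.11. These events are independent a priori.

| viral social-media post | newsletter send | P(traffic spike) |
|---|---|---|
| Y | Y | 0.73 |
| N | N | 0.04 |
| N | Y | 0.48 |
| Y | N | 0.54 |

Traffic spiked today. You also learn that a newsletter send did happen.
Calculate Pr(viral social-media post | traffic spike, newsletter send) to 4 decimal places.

Pr(viral social-media post | traffic spike, newsletter send) ≈ 0.1446

P(traffic spike | newsletter send) = 0.48×0.9 + 0.73×0.1 = 0.432000 + 0.073000 = 0.505000
Restricting to configurations with viral social-media post present: 0.73×0.1 = 0.073000.
So P(viral social-media post | traffic spike, newsletter send) = 0.073000/0.505000 ≈ 0.1446.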